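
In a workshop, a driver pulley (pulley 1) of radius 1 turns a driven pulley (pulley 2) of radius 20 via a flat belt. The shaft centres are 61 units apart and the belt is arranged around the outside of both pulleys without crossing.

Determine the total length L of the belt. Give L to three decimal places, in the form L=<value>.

L=193.941

open belt: β = asin((r2−r1)/C) = asin(19/61) = 18.1482°
wrap1 = π − 2β = 143.7037°
wrap2 = π + 2β = 216.2963°
tangent length = C·cosβ = 57.9655
L = r1·wrap1 + r2·wrap2 + 2·C·cosβ = 1·2.5081 + 20·3.7751 + 2·57.9655 = 193.9408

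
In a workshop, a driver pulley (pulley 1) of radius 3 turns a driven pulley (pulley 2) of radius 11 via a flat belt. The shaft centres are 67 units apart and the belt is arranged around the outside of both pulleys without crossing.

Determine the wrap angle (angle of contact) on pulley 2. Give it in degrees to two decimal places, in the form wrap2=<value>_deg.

wrap2=193.72_deg

open belt: β = asin((r2−r1)/C) = asin(8/67) = 6.8576°
wrap1 = π − 2β = 166.2847°
wrap2 = π + 2β = 193.7153°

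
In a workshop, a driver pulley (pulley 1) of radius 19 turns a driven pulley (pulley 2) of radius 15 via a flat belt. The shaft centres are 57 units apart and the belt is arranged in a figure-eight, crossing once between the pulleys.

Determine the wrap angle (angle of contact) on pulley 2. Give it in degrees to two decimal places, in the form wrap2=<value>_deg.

crossed belt: β = asin((r1+r2)/C) = asin(34/57) = 36.6190°
wrap1 = wrap2 = π + 2β = 253.2380°

wrap2=253.24_deg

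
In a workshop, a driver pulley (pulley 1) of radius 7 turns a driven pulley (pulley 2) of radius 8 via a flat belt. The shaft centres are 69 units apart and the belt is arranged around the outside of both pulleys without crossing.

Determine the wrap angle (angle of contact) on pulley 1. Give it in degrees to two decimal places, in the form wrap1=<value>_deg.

wrap1=178.34_deg

open belt: β = asin((r2−r1)/C) = asin(1/69) = 0.8304°
wrap1 = π − 2β = 178.3392°
wrap2 = π + 2β = 181.6608°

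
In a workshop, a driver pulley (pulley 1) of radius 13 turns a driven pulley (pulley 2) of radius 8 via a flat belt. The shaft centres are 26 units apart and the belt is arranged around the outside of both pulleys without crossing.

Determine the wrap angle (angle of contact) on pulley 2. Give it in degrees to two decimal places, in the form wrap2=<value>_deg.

wrap2=157.83_deg

open belt: β = asin((r2−r1)/C) = asin(-5/26) = -11.0875°
wrap1 = π − 2β = 202.1750°
wrap2 = π + 2β = 157.8250°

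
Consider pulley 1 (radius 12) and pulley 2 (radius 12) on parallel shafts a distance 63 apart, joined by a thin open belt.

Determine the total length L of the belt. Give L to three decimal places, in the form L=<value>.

open belt: β = asin((r2−r1)/C) = asin(0/63) = 0.0000°
wrap1 = π − 2β = 180.0000°
wrap2 = π + 2β = 180.0000°
tangent length = C·cosβ = 63.0000
L = r1·wrap1 + r2·wrap2 + 2·C·cosβ = 12·3.1416 + 12·3.1416 + 2·63.0000 = 201.3982

L=201.398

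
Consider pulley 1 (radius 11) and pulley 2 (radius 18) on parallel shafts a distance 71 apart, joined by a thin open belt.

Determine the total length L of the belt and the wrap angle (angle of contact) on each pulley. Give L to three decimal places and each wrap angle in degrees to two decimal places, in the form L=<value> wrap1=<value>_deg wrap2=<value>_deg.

open belt: β = asin((r2−r1)/C) = asin(7/71) = 5.6581°
wrap1 = π − 2β = 168.6839°
wrap2 = π + 2β = 191.3161°
tangent length = C·cosβ = 70.6541
L = r1·wrap1 + r2·wrap2 + 2·C·cosβ = 11·2.9441 + 18·3.3391 + 2·70.6541 = 233.7969

L=233.797 wrap1=168.68_deg wrap2=191.32_deg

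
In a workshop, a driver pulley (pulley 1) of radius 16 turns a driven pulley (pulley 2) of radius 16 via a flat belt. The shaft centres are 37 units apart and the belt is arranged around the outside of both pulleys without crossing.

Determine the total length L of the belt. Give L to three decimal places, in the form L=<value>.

open belt: β = asin((r2−r1)/C) = asin(0/37) = 0.0000°
wrap1 = π − 2β = 180.0000°
wrap2 = π + 2β = 180.0000°
tangent length = C·cosβ = 37.0000
L = r1·wrap1 + r2·wrap2 + 2·C·cosβ = 16·3.1416 + 16·3.1416 + 2·37.0000 = 174.5310

L=174.531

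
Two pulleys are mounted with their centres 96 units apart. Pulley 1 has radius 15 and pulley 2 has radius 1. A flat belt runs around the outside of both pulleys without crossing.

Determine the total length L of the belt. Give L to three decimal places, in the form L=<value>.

L=244.311

open belt: β = asin((r2−r1)/C) = asin(-14/96) = -8.3855°
wrap1 = π − 2β = 196.7711°
wrap2 = π + 2β = 163.2289°
tangent length = C·cosβ = 94.9737
L = r1·wrap1 + r2·wrap2 + 2·C·cosβ = 15·3.4343 + 1·2.8489 + 2·94.9737 = 244.3108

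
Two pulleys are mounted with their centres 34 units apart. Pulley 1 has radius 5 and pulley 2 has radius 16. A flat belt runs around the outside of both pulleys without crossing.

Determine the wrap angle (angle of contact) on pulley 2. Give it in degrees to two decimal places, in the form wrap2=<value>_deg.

open belt: β = asin((r2−r1)/C) = asin(11/34) = 18.8765°
wrap1 = π − 2β = 142.2470°
wrap2 = π + 2β = 217.7530°

wrap2=217.75_deg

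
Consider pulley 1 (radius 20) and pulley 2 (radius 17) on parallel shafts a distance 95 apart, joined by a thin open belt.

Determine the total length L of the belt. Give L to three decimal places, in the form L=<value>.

L=306.334

open belt: β = asin((r2−r1)/C) = asin(-3/95) = -1.8096°
wrap1 = π − 2β = 183.6193°
wrap2 = π + 2β = 176.3807°
tangent length = C·cosβ = 94.9526
L = r1·wrap1 + r2·wrap2 + 2·C·cosβ = 20·3.2048 + 17·3.0784 + 2·94.9526 = 306.3337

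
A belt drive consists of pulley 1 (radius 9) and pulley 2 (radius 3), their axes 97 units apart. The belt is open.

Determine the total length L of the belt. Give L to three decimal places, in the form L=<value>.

open belt: β = asin((r2−r1)/C) = asin(-6/97) = -3.5463°
wrap1 = π − 2β = 187.0927°
wrap2 = π + 2β = 172.9073°
tangent length = C·cosβ = 96.8143
L = r1·wrap1 + r2·wrap2 + 2·C·cosβ = 9·3.2654 + 3·3.0178 + 2·96.8143 = 232.0704

L=232.070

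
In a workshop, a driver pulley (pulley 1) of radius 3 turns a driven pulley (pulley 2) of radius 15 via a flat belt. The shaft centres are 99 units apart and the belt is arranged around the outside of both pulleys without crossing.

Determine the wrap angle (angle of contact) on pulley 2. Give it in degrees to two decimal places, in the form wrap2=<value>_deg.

open belt: β = asin((r2−r1)/C) = asin(12/99) = 6.9621°
wrap1 = π − 2β = 166.0759°
wrap2 = π + 2β = 193.9241°

wrap2=193.92_deg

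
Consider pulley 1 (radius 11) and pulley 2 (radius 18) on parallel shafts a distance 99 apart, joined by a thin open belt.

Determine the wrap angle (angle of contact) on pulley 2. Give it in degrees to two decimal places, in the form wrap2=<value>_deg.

wrap2=188.11_deg

open belt: β = asin((r2−r1)/C) = asin(7/99) = 4.0546°
wrap1 = π − 2β = 171.8908°
wrap2 = π + 2β = 188.1092°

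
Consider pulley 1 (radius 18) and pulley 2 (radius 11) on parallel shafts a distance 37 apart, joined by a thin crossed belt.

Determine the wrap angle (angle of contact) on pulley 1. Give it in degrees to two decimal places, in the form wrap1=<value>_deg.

wrap1=283.22_deg

crossed belt: β = asin((r1+r2)/C) = asin(29/37) = 51.6083°
wrap1 = wrap2 = π + 2β = 283.2167°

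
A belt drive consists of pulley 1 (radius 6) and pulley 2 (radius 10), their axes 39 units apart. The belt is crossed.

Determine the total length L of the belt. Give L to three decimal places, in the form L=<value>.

crossed belt: β = asin((r1+r2)/C) = asin(16/39) = 24.2209°
wrap1 = wrap2 = π + 2β = 228.4419°
tangent length = C·cosβ = 35.5668
L = (r1+r2)·wrap + 2·C·cosβ = 16·3.9871 + 2·35.5668 = 134.9267

L=134.927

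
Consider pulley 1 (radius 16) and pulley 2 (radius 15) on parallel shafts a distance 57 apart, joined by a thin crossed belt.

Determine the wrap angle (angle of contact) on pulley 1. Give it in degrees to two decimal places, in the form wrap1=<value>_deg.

crossed belt: β = asin((r1+r2)/C) = asin(31/57) = 32.9468°
wrap1 = wrap2 = π + 2β = 245.8935°

wrap1=245.89_deg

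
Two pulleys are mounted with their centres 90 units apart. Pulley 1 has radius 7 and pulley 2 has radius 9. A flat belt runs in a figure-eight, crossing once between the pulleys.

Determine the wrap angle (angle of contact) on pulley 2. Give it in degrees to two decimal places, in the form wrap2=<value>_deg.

crossed belt: β = asin((r1+r2)/C) = asin(16/90) = 10.2403°
wrap1 = wrap2 = π + 2β = 200.4807°

wrap2=200.48_deg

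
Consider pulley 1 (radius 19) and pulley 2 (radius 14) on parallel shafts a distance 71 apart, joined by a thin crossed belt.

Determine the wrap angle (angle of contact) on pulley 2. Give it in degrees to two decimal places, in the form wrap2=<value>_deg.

crossed belt: β = asin((r1+r2)/C) = asin(33/71) = 27.6966°
wrap1 = wrap2 = π + 2β = 235.3931°

wrap2=235.39_deg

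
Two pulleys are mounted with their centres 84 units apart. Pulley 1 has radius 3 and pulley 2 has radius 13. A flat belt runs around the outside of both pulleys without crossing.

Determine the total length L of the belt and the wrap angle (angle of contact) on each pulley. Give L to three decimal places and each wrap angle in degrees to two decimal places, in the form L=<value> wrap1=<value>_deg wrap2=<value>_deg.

L=219.457 wrap1=166.33_deg wrap2=193.67_deg

open belt: β = asin((r2−r1)/C) = asin(10/84) = 6.8371°
wrap1 = π − 2β = 166.3257°
wrap2 = π + 2β = 193.6743°
tangent length = C·cosβ = 83.4026
L = r1·wrap1 + r2·wrap2 + 2·C·cosβ = 3·2.9029 + 13·3.3803 + 2·83.4026 = 219.4574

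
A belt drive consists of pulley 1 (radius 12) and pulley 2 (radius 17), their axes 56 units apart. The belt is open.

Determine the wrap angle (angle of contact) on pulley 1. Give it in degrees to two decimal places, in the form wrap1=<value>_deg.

wrap1=169.75_deg

open belt: β = asin((r2−r1)/C) = asin(5/56) = 5.1225°
wrap1 = π − 2β = 169.7550°
wrap2 = π + 2β = 190.2450°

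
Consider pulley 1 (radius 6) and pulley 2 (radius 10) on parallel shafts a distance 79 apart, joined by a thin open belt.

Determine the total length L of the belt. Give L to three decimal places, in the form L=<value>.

L=208.468

open belt: β = asin((r2−r1)/C) = asin(4/79) = 2.9023°
wrap1 = π − 2β = 174.1954°
wrap2 = π + 2β = 185.8046°
tangent length = C·cosβ = 78.8987
L = r1·wrap1 + r2·wrap2 + 2·C·cosβ = 6·3.0403 + 10·3.2429 + 2·78.8987 = 208.4681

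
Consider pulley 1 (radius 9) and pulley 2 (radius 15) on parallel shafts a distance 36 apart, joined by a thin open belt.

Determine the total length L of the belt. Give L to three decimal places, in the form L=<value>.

open belt: β = asin((r2−r1)/C) = asin(6/36) = 9.5941°
wrap1 = π − 2β = 160.8119°
wrap2 = π + 2β = 199.1881°
tangent length = C·cosβ = 35.4965
L = r1·wrap1 + r2·wrap2 + 2·C·cosβ = 9·2.8067 + 15·3.4765 + 2·35.4965 = 148.4006

L=148.401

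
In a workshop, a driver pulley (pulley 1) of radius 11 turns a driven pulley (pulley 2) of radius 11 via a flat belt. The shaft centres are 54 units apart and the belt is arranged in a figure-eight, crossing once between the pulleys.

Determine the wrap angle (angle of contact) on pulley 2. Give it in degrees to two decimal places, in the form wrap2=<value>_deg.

wrap2=228.08_deg

crossed belt: β = asin((r1+r2)/C) = asin(22/54) = 24.0421°
wrap1 = wrap2 = π + 2β = 228.0842°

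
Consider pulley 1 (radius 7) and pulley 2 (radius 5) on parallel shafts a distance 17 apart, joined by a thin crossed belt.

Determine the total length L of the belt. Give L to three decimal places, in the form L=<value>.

crossed belt: β = asin((r1+r2)/C) = asin(12/17) = 44.9009°
wrap1 = wrap2 = π + 2β = 269.8017°
tangent length = C·cosβ = 12.0416
L = (r1+r2)·wrap + 2·C·cosβ = 12·4.7089 + 2·12.0416 = 80.5903

L=80.590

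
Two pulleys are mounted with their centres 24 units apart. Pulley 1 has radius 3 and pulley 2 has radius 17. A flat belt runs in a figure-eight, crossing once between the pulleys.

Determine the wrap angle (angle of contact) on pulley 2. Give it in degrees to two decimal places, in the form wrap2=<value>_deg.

crossed belt: β = asin((r1+r2)/C) = asin(20/24) = 56.4427°
wrap1 = wrap2 = π + 2β = 292.8854°

wrap2=292.89_deg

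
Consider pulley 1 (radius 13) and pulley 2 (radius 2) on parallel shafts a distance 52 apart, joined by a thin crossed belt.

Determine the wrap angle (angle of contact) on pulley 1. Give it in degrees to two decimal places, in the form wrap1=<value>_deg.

wrap1=213.53_deg

crossed belt: β = asin((r1+r2)/C) = asin(15/52) = 16.7659°
wrap1 = wrap2 = π + 2β = 213.5317°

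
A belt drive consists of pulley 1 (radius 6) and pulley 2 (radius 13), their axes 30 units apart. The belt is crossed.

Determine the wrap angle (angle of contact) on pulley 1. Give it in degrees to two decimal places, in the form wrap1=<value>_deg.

wrap1=258.59_deg

crossed belt: β = asin((r1+r2)/C) = asin(19/30) = 39.2965°
wrap1 = wrap2 = π + 2β = 258.5930°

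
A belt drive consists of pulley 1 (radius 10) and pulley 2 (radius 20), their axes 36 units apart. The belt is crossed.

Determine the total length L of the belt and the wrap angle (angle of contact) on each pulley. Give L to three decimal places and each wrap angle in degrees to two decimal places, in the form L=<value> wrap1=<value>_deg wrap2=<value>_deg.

crossed belt: β = asin((r1+r2)/C) = asin(30/36) = 56.4427°
wrap1 = wrap2 = π + 2β = 292.8854°
tangent length = C·cosβ = 19.8997
L = (r1+r2)·wrap + 2·C·cosβ = 30·5.1118 + 2·19.8997 = 193.1539

L=193.154 wrap1=292.89_deg wrap2=292.89_deg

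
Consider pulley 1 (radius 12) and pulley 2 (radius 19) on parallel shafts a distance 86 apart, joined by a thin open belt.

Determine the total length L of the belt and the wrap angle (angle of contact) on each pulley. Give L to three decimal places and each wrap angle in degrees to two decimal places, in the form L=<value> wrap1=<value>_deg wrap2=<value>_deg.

L=269.959 wrap1=170.66_deg wrap2=189.34_deg

open belt: β = asin((r2−r1)/C) = asin(7/86) = 4.6688°
wrap1 = π − 2β = 170.6625°
wrap2 = π + 2β = 189.3375°
tangent length = C·cosβ = 85.7146
L = r1·wrap1 + r2·wrap2 + 2·C·cosβ = 12·2.9786 + 19·3.3046 + 2·85.7146 = 269.9595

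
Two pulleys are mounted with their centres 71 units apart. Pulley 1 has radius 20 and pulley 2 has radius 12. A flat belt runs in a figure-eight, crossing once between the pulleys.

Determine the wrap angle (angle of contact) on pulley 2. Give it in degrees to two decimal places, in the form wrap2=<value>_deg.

crossed belt: β = asin((r1+r2)/C) = asin(32/71) = 26.7889°
wrap1 = wrap2 = π + 2β = 233.5778°

wrap2=233.58_deg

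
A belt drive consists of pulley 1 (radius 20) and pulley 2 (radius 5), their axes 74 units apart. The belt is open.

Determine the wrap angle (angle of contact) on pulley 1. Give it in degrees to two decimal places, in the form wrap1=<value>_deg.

open belt: β = asin((r2−r1)/C) = asin(-15/74) = -11.6951°
wrap1 = π − 2β = 203.3901°
wrap2 = π + 2β = 156.6099°

wrap1=203.39_deg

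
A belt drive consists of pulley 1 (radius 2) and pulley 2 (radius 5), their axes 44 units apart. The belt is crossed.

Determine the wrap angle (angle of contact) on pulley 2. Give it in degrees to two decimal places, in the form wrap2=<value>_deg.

crossed belt: β = asin((r1+r2)/C) = asin(7/44) = 9.1541°
wrap1 = wrap2 = π + 2β = 198.3083°

wrap2=198.31_deg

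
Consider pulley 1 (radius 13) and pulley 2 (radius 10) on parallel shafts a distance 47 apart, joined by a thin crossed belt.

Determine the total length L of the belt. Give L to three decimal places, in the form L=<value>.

L=177.755

crossed belt: β = asin((r1+r2)/C) = asin(23/47) = 29.2986°
wrap1 = wrap2 = π + 2β = 238.5973°
tangent length = C·cosβ = 40.9878
L = (r1+r2)·wrap + 2·C·cosβ = 23·4.1643 + 2·40.9878 = 177.7547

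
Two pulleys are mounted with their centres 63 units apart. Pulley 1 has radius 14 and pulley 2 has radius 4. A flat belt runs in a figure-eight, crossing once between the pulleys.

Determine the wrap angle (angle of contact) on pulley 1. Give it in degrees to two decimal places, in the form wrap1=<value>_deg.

wrap1=213.20_deg

crossed belt: β = asin((r1+r2)/C) = asin(18/63) = 16.6015°
wrap1 = wrap2 = π + 2β = 213.2031°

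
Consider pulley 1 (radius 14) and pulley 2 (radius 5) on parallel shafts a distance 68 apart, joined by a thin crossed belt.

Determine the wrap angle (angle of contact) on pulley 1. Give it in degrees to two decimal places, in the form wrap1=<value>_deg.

crossed belt: β = asin((r1+r2)/C) = asin(19/68) = 16.2251°
wrap1 = wrap2 = π + 2β = 212.4502°

wrap1=212.45_deg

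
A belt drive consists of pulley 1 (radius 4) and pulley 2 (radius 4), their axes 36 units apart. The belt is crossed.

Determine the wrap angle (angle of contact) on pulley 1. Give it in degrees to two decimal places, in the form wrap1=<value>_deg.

crossed belt: β = asin((r1+r2)/C) = asin(8/36) = 12.8396°
wrap1 = wrap2 = π + 2β = 205.6792°

wrap1=205.68_deg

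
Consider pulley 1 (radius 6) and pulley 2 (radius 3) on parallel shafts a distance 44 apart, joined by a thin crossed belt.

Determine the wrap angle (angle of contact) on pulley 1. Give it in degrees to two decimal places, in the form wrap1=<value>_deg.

wrap1=203.61_deg

crossed belt: β = asin((r1+r2)/C) = asin(9/44) = 11.8029°
wrap1 = wrap2 = π + 2β = 203.6058°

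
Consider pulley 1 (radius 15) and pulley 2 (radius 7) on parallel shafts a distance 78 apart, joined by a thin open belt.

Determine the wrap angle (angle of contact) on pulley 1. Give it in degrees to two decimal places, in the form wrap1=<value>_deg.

wrap1=191.77_deg

open belt: β = asin((r2−r1)/C) = asin(-8/78) = -5.8868°
wrap1 = π − 2β = 191.7737°
wrap2 = π + 2β = 168.2263°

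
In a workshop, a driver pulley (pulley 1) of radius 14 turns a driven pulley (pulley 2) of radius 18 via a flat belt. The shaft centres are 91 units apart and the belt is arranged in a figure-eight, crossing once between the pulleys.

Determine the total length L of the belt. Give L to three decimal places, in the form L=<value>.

L=293.904

crossed belt: β = asin((r1+r2)/C) = asin(32/91) = 20.5882°
wrap1 = wrap2 = π + 2β = 221.1763°
tangent length = C·cosβ = 85.1880
L = (r1+r2)·wrap + 2·C·cosβ = 32·3.8603 + 2·85.1880 = 293.9042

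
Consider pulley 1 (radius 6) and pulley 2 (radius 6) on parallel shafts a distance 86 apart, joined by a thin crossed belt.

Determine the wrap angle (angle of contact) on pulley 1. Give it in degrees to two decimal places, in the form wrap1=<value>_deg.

crossed belt: β = asin((r1+r2)/C) = asin(12/86) = 8.0209°
wrap1 = wrap2 = π + 2β = 196.0419°

wrap1=196.04_deg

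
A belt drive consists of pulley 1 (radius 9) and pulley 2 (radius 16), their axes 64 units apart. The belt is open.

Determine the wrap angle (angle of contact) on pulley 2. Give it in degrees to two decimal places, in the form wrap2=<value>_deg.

open belt: β = asin((r2−r1)/C) = asin(7/64) = 6.2793°
wrap1 = π − 2β = 167.4414°
wrap2 = π + 2β = 192.5586°

wrap2=192.56_deg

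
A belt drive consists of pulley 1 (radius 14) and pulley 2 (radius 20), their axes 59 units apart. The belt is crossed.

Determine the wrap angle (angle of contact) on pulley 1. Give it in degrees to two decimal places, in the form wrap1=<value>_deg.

crossed belt: β = asin((r1+r2)/C) = asin(34/59) = 35.1887°
wrap1 = wrap2 = π + 2β = 250.3774°

wrap1=250.38_deg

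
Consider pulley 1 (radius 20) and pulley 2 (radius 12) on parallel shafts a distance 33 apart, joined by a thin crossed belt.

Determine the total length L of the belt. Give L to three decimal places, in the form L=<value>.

L=201.391

crossed belt: β = asin((r1+r2)/C) = asin(32/33) = 75.8589°
wrap1 = wrap2 = π + 2β = 331.7178°
tangent length = C·cosβ = 8.0623
L = (r1+r2)·wrap + 2·C·cosβ = 32·5.7896 + 2·8.0623 = 201.3907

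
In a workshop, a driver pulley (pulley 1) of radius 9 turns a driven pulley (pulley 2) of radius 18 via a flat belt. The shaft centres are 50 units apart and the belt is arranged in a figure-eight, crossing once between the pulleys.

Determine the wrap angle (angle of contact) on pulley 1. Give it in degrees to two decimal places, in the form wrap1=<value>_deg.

wrap1=245.37_deg

crossed belt: β = asin((r1+r2)/C) = asin(27/50) = 32.6836°
wrap1 = wrap2 = π + 2β = 245.3673°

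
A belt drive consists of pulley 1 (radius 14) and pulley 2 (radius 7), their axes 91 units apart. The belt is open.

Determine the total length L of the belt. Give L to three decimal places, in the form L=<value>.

L=248.512

open belt: β = asin((r2−r1)/C) = asin(-7/91) = -4.4117°
wrap1 = π − 2β = 188.8235°
wrap2 = π + 2β = 171.1765°
tangent length = C·cosβ = 90.7304
L = r1·wrap1 + r2·wrap2 + 2·C·cosβ = 14·3.2956 + 7·2.9876 + 2·90.7304 = 248.5122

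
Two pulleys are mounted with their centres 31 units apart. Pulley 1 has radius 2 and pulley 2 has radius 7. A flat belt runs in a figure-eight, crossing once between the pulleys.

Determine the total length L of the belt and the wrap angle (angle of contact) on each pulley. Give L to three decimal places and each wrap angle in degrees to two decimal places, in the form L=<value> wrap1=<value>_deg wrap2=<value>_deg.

crossed belt: β = asin((r1+r2)/C) = asin(9/31) = 16.8773°
wrap1 = wrap2 = π + 2β = 213.7545°
tangent length = C·cosβ = 29.6648
L = (r1+r2)·wrap + 2·C·cosβ = 9·3.7307 + 2·29.6648 = 92.9061

L=92.906 wrap1=213.75_deg wrap2=213.75_deg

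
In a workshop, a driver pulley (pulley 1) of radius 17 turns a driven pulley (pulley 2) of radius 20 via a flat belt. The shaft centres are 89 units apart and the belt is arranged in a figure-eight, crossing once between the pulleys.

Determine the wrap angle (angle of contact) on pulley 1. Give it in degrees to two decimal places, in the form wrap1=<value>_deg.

crossed belt: β = asin((r1+r2)/C) = asin(37/89) = 24.5653°
wrap1 = wrap2 = π + 2β = 229.1306°

wrap1=229.13_deg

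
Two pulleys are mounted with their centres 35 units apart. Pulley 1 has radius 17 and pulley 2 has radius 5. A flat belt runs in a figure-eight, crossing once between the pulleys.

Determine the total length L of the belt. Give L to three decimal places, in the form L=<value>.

crossed belt: β = asin((r1+r2)/C) = asin(22/35) = 38.9448°
wrap1 = wrap2 = π + 2β = 257.8896°
tangent length = C·cosβ = 27.2213
L = (r1+r2)·wrap + 2·C·cosβ = 22·4.5010 + 2·27.2213 = 153.4651

L=153.465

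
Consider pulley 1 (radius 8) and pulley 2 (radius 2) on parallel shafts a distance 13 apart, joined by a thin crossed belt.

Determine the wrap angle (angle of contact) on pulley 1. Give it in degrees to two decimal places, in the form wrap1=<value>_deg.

wrap1=280.57_deg

crossed belt: β = asin((r1+r2)/C) = asin(10/13) = 50.2849°
wrap1 = wrap2 = π + 2β = 280.5697°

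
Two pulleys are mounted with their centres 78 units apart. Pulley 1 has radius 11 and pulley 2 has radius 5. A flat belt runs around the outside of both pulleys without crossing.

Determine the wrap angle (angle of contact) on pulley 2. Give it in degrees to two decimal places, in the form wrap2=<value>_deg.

wrap2=171.18_deg

open belt: β = asin((r2−r1)/C) = asin(-6/78) = -4.4117°
wrap1 = π − 2β = 188.8235°
wrap2 = π + 2β = 171.1765°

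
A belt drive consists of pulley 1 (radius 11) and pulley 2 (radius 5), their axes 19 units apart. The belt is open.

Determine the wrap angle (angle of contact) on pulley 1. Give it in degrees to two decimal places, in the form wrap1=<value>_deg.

wrap1=216.82_deg

open belt: β = asin((r2−r1)/C) = asin(-6/19) = -18.4085°
wrap1 = π − 2β = 216.8170°
wrap2 = π + 2β = 143.1830°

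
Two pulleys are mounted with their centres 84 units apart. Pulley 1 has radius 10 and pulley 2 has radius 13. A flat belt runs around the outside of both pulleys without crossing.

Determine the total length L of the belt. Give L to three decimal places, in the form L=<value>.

L=240.364

open belt: β = asin((r2−r1)/C) = asin(3/84) = 2.0467°
wrap1 = π − 2β = 175.9066°
wrap2 = π + 2β = 184.0934°
tangent length = C·cosβ = 83.9464
L = r1·wrap1 + r2·wrap2 + 2·C·cosβ = 10·3.0701 + 13·3.2130 + 2·83.9464 = 240.3638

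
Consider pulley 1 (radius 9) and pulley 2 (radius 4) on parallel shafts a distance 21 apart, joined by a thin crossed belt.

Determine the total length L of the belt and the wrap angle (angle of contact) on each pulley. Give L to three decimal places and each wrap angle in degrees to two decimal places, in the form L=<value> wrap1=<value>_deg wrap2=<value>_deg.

crossed belt: β = asin((r1+r2)/C) = asin(13/21) = 38.2466°
wrap1 = wrap2 = π + 2β = 256.4932°
tangent length = C·cosβ = 16.4924
L = (r1+r2)·wrap + 2·C·cosβ = 13·4.4767 + 2·16.4924 = 91.1813

L=91.181 wrap1=256.49_deg wrap2=256.49_deg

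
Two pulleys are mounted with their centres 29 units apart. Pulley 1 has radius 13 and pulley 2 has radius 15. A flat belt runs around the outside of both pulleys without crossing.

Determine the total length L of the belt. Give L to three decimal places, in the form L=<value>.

L=146.103

open belt: β = asin((r2−r1)/C) = asin(2/29) = 3.9546°
wrap1 = π − 2β = 172.0909°
wrap2 = π + 2β = 187.9091°
tangent length = C·cosβ = 28.9310
L = r1·wrap1 + r2·wrap2 + 2·C·cosβ = 13·3.0036 + 15·3.2796 + 2·28.9310 = 146.1026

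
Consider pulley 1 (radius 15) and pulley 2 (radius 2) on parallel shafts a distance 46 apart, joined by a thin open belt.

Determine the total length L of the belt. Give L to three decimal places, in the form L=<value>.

L=149.106

open belt: β = asin((r2−r1)/C) = asin(-13/46) = -16.4160°
wrap1 = π − 2β = 212.8319°
wrap2 = π + 2β = 147.1681°
tangent length = C·cosβ = 44.1248
L = r1·wrap1 + r2·wrap2 + 2·C·cosβ = 15·3.7146 + 2·2.5686 + 2·44.1248 = 149.1060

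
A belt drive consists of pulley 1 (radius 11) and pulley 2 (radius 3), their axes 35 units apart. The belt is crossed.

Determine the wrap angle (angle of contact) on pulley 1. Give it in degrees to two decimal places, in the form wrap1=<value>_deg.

crossed belt: β = asin((r1+r2)/C) = asin(14/35) = 23.5782°
wrap1 = wrap2 = π + 2β = 227.1564°

wrap1=227.16_deg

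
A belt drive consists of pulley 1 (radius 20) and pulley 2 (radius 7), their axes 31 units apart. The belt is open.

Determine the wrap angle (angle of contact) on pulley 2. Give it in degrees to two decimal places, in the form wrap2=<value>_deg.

wrap2=130.41_deg

open belt: β = asin((r2−r1)/C) = asin(-13/31) = -24.7939°
wrap1 = π − 2β = 229.5877°
wrap2 = π + 2β = 130.4123°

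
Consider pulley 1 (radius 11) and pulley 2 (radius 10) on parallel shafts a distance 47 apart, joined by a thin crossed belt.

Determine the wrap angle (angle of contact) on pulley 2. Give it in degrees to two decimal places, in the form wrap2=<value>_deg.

crossed belt: β = asin((r1+r2)/C) = asin(21/47) = 26.5391°
wrap1 = wrap2 = π + 2β = 233.0782°

wrap2=233.08_deg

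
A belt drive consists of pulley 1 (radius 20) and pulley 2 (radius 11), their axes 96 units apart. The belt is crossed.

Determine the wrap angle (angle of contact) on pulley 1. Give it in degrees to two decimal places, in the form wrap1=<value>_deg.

crossed belt: β = asin((r1+r2)/C) = asin(31/96) = 18.8394°
wrap1 = wrap2 = π + 2β = 217.6788°

wrap1=217.68_deg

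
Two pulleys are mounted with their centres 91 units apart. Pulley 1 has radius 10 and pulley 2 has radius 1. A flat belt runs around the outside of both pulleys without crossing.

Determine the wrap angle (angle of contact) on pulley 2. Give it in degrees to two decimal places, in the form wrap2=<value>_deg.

open belt: β = asin((r2−r1)/C) = asin(-9/91) = -5.6759°
wrap1 = π − 2β = 191.3518°
wrap2 = π + 2β = 168.6482°

wrap2=168.65_deg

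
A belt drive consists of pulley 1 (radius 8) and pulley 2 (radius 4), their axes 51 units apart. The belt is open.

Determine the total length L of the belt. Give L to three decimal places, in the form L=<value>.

open belt: β = asin((r2−r1)/C) = asin(-4/51) = -4.4984°
wrap1 = π − 2β = 188.9968°
wrap2 = π + 2β = 171.0032°
tangent length = C·cosβ = 50.8429
L = r1·wrap1 + r2·wrap2 + 2·C·cosβ = 8·3.2986 + 4·2.9846 + 2·50.8429 = 140.0130

L=140.013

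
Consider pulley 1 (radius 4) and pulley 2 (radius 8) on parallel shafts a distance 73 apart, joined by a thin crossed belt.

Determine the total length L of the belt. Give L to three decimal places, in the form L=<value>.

crossed belt: β = asin((r1+r2)/C) = asin(12/73) = 9.4614°
wrap1 = wrap2 = π + 2β = 198.9229°
tangent length = C·cosβ = 72.0069
L = (r1+r2)·wrap + 2·C·cosβ = 12·3.4719 + 2·72.0069 = 185.6762

L=185.676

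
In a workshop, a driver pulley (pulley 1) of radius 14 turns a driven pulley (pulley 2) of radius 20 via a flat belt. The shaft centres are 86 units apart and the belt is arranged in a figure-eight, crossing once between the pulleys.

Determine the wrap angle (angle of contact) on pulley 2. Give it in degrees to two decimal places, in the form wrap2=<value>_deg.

crossed belt: β = asin((r1+r2)/C) = asin(34/86) = 23.2877°
wrap1 = wrap2 = π + 2β = 226.5755°

wrap2=226.58_deg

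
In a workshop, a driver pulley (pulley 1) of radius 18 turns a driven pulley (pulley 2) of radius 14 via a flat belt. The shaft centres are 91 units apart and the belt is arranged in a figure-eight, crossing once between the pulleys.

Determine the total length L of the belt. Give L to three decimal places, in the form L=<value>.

crossed belt: β = asin((r1+r2)/C) = asin(32/91) = 20.5882°
wrap1 = wrap2 = π + 2β = 221.1763°
tangent length = C·cosβ = 85.1880
L = (r1+r2)·wrap + 2·C·cosβ = 32·3.8603 + 2·85.1880 = 293.9042

L=293.904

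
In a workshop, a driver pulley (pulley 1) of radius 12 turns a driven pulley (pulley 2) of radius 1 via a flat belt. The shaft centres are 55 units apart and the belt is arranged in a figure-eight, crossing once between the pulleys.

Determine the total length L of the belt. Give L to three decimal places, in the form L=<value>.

crossed belt: β = asin((r1+r2)/C) = asin(13/55) = 13.6720°
wrap1 = wrap2 = π + 2β = 207.3440°
tangent length = C·cosβ = 53.4416
L = (r1+r2)·wrap + 2·C·cosβ = 13·3.6188 + 2·53.4416 = 153.9280

L=153.928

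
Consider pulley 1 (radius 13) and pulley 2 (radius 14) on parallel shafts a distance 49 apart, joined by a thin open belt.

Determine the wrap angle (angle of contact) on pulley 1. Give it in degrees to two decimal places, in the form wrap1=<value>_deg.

wrap1=177.66_deg

open belt: β = asin((r2−r1)/C) = asin(1/49) = 1.1694°
wrap1 = π − 2β = 177.6612°
wrap2 = π + 2β = 182.3388°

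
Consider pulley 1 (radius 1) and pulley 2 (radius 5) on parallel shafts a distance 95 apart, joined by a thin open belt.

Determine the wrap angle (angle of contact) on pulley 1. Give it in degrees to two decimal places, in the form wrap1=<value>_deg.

open belt: β = asin((r2−r1)/C) = asin(4/95) = 2.4132°
wrap1 = π − 2β = 175.1737°
wrap2 = π + 2β = 184.8263°

wrap1=175.17_deg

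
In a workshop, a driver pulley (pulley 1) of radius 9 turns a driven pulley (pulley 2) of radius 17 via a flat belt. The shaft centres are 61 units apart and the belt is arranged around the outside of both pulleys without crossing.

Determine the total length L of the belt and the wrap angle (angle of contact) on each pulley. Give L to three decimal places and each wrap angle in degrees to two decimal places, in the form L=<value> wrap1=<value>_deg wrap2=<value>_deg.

open belt: β = asin((r2−r1)/C) = asin(8/61) = 7.5359°
wrap1 = π − 2β = 164.9282°
wrap2 = π + 2β = 195.0718°
tangent length = C·cosβ = 60.4731
L = r1·wrap1 + r2·wrap2 + 2·C·cosβ = 9·2.8785 + 17·3.4046 + 2·60.4731 = 204.7321

L=204.732 wrap1=164.93_deg wrap2=195.07_deg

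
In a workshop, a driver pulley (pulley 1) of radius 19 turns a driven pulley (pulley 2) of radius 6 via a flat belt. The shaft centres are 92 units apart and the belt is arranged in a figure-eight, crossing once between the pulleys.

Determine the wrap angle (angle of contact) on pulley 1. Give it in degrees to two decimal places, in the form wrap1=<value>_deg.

wrap1=211.54_deg

crossed belt: β = asin((r1+r2)/C) = asin(25/92) = 15.7678°
wrap1 = wrap2 = π + 2β = 211.5356°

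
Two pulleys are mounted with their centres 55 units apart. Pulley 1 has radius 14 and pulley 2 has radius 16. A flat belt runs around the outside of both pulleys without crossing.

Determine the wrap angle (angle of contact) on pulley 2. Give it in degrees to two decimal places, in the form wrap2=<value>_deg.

wrap2=184.17_deg

open belt: β = asin((r2−r1)/C) = asin(2/55) = 2.0839°
wrap1 = π − 2β = 175.8321°
wrap2 = π + 2β = 184.1679°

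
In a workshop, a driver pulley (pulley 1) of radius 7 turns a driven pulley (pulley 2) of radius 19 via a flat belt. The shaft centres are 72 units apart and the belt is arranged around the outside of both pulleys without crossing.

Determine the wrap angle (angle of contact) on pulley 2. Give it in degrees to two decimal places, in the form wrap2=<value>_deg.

wrap2=199.19_deg

open belt: β = asin((r2−r1)/C) = asin(12/72) = 9.5941°
wrap1 = π − 2β = 160.8119°
wrap2 = π + 2β = 199.1881°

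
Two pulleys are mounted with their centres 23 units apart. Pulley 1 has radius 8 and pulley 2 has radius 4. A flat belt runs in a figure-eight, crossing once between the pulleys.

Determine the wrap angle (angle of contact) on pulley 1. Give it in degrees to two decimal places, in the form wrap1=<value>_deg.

crossed belt: β = asin((r1+r2)/C) = asin(12/23) = 31.4490°
wrap1 = wrap2 = π + 2β = 242.8980°

wrap1=242.90_deg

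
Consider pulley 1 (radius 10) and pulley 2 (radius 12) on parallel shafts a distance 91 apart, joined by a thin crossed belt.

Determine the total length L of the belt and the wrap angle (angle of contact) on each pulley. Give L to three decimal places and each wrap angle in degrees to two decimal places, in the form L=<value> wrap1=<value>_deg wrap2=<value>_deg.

L=256.460 wrap1=207.98_deg wrap2=207.98_deg

crossed belt: β = asin((r1+r2)/C) = asin(22/91) = 13.9903°
wrap1 = wrap2 = π + 2β = 207.9807°
tangent length = C·cosβ = 88.3006
L = (r1+r2)·wrap + 2·C·cosβ = 22·3.6299 + 2·88.3006 = 256.4601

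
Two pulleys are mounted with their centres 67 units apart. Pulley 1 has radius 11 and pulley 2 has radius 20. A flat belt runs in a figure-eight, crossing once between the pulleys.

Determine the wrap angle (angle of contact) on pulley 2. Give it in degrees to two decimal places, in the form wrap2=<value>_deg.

crossed belt: β = asin((r1+r2)/C) = asin(31/67) = 27.5606°
wrap1 = wrap2 = π + 2β = 235.1212°

wrap2=235.12_deg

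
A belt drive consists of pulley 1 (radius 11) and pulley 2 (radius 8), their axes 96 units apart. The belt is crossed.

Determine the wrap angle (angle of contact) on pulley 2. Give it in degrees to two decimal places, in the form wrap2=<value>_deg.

wrap2=202.83_deg

crossed belt: β = asin((r1+r2)/C) = asin(19/96) = 11.4152°
wrap1 = wrap2 = π + 2β = 202.8303°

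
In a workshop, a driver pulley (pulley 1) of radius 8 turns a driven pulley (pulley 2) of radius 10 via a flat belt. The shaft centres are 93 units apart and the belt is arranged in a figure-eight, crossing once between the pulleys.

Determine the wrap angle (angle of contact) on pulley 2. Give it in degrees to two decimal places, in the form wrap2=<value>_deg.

wrap2=202.32_deg

crossed belt: β = asin((r1+r2)/C) = asin(18/93) = 11.1599°
wrap1 = wrap2 = π + 2β = 202.3199°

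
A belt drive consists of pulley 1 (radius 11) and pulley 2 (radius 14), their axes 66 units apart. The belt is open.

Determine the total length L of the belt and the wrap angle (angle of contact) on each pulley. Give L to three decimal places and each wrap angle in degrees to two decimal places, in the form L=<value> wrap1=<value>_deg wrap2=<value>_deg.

L=210.676 wrap1=174.79_deg wrap2=185.21_deg

open belt: β = asin((r2−r1)/C) = asin(3/66) = 2.6053°
wrap1 = π − 2β = 174.7895°
wrap2 = π + 2β = 185.2105°
tangent length = C·cosβ = 65.9318
L = r1·wrap1 + r2·wrap2 + 2·C·cosβ = 11·3.0507 + 14·3.2325 + 2·65.9318 = 210.6762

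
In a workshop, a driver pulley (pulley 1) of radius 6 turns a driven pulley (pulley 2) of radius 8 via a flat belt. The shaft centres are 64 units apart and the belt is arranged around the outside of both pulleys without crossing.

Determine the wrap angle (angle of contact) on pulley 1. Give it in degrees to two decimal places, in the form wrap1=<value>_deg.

open belt: β = asin((r2−r1)/C) = asin(2/64) = 1.7908°
wrap1 = π − 2β = 176.4184°
wrap2 = π + 2β = 183.5816°

wrap1=176.42_deg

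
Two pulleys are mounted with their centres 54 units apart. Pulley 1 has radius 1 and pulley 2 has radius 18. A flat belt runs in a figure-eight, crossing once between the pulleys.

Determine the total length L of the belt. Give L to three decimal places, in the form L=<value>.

crossed belt: β = asin((r1+r2)/C) = asin(19/54) = 20.6006°
wrap1 = wrap2 = π + 2β = 221.2012°
tangent length = C·cosβ = 50.5470
L = (r1+r2)·wrap + 2·C·cosβ = 19·3.8607 + 2·50.5470 = 174.4471

L=174.447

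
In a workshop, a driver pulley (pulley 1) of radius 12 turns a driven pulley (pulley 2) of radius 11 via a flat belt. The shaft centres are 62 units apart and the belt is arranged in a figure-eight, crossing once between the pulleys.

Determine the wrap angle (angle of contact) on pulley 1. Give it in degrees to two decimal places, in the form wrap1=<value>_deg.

wrap1=223.55_deg

crossed belt: β = asin((r1+r2)/C) = asin(23/62) = 21.7753°
wrap1 = wrap2 = π + 2β = 223.5506°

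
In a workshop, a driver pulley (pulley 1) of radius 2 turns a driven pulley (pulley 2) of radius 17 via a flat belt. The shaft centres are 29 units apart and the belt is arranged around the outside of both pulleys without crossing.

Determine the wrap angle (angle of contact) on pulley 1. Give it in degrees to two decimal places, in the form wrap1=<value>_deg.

open belt: β = asin((r2−r1)/C) = asin(15/29) = 31.1474°
wrap1 = π − 2β = 117.7052°
wrap2 = π + 2β = 242.2948°

wrap1=117.71_deg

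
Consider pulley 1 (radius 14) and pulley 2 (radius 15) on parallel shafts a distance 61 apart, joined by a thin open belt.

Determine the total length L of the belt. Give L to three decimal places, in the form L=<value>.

L=213.123

open belt: β = asin((r2−r1)/C) = asin(1/61) = 0.9393°
wrap1 = π − 2β = 178.1214°
wrap2 = π + 2β = 181.8786°
tangent length = C·cosβ = 60.9918
L = r1·wrap1 + r2·wrap2 + 2·C·cosβ = 14·3.1088 + 15·3.1744 + 2·60.9918 = 213.1226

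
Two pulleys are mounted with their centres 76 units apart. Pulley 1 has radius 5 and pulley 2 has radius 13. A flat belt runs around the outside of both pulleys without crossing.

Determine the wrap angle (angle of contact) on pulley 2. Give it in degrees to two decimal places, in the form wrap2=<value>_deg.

open belt: β = asin((r2−r1)/C) = asin(8/76) = 6.0423°
wrap1 = π − 2β = 167.9153°
wrap2 = π + 2β = 192.0847°

wrap2=192.08_deg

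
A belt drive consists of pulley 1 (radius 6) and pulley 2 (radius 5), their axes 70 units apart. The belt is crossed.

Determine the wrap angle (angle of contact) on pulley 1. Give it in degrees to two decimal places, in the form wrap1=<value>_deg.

wrap1=198.08_deg

crossed belt: β = asin((r1+r2)/C) = asin(11/70) = 9.0411°
wrap1 = wrap2 = π + 2β = 198.0822°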